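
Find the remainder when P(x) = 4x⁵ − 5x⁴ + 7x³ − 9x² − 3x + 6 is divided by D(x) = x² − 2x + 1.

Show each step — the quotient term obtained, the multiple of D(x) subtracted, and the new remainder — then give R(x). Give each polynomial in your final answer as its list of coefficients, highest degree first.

Step 1: lead(4x⁵ − 5x⁴ + 7x³ − 9x² − 3x + 6) ÷ lead(D) = 4x⁵ ÷ x² = 4x³. Subtract (4x³)·D = 4x⁵ − 8x⁴ + 4x³. Remainder: 3x⁴ + 3x³ − 9x² − 3x + 6.
Step 2: lead(3x⁴ + 3x³ − 9x² − 3x + 6) ÷ lead(D) = 3x⁴ ÷ x² = 3x². Subtract (3x²)·D = 3x⁴ − 6x³ + 3x². Remainder: 9x³ − 12x² − 3x + 6.
Step 3: lead(9x³ − 12x² − 3x + 6) ÷ lead(D) = 9x³ ÷ x² = 9x. Subtract (9x)·D = 9x³ − 18x² + 9x. Remainder: 6x² − 12x + 6.
Step 4: lead(6x² − 12x + 6) ÷ lead(D) = 6x² ÷ x² = 6. Subtract (6)·D = 6x² − 12x + 6. Remainder: 0.

R = [0]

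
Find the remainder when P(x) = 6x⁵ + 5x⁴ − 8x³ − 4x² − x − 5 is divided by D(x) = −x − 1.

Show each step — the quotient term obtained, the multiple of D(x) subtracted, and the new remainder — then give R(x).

Step 1: lead(6x⁵ + 5x⁴ − 8x³ − 4x² − x − 5) ÷ lead(D) = 6x⁵ ÷ −x = −6x⁴. Subtract (−6x⁴)·D = 6x⁵ + 6x⁴. Remainder: −x⁴ − 8x³ − 4x² − x − 5.
Step 2: lead(−x⁴ − 8x³ − 4x² − x − 5) ÷ lead(D) = −x⁴ ÷ −x = x³. Subtract (x³)·D = −x⁴ − x³. Remainder: −7x³ − 4x² − x − 5.
Step 3: lead(−7x³ − 4x² − x − 5) ÷ lead(D) = −7x³ ÷ −x = 7x². Subtract (7x²)·D = −7x³ − 7x². Remainder: 3x² − x − 5.
Step 4: lead(3x² − x − 5) ÷ lead(D) = 3x² ÷ −x = −3x. Subtract (−3x)·D = 3x² + 3x. Remainder: −4x − 5.
Step 5: lead(−4x − 5) ÷ lead(D) = −4x ÷ −x = 4. Subtract (4)·D = −4x − 4. Remainder: −1.

R(x) = −1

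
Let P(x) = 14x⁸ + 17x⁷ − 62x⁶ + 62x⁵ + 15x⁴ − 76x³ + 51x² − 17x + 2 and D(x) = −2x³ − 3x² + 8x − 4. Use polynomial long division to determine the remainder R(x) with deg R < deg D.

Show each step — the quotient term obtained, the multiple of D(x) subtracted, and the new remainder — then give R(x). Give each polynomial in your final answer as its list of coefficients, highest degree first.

R = [-4, -1, -2]

Step 1: lead(14x⁸ + 17x⁷ − 62x⁶ + 62x⁵ + 15x⁴ − 76x³ + 51x² − 17x + 2) ÷ lead(D) = 14x⁸ ÷ −2x³ = −7x⁵. Subtract (−7x⁵)·D = 14x⁸ + 21x⁷ − 56x⁶ + 28x⁵. Remainder: −4x⁷ − 6x⁶ + 34x⁵ + 15x⁴ − 76x³ + 51x² − 17x + 2.
Step 2: lead(−4x⁷ − 6x⁶ + 34x⁵ + 15x⁴ − 76x³ + 51x² − 17x + 2) ÷ lead(D) = −4x⁷ ÷ −2x³ = 2x⁴. Subtract (2x⁴)·D = −4x⁷ − 6x⁶ + 16x⁵ − 8x⁴. Remainder: 18x⁵ + 23x⁴ − 76x³ + 51x² − 17x + 2.
Step 3: lead(18x⁵ + 23x⁴ − 76x³ + 51x² − 17x + 2) ÷ lead(D) = 18x⁵ ÷ −2x³ = −9x². Subtract (−9x²)·D = 18x⁵ + 27x⁴ − 72x³ + 36x². Remainder: −4x⁴ − 4x³ + 15x² − 17x + 2.
Step 4: lead(−4x⁴ − 4x³ + 15x² − 17x + 2) ÷ lead(D) = −4x⁴ ÷ −2x³ = 2x. Subtract (2x)·D = −4x⁴ − 6x³ + 16x² − 8x. Remainder: 2x³ − x² − 9x + 2.
Step 5: lead(2x³ − x² − 9x + 2) ÷ lead(D) = 2x³ ÷ −2x³ = −1. Subtract (−1)·D = 2x³ + 3x² − 8x + 4. Remainder: −4x² − x − 2.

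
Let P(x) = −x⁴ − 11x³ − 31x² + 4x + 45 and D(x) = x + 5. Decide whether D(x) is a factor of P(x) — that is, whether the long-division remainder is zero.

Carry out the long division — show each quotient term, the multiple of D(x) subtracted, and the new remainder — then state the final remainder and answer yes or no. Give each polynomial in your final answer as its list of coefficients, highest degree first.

Step 1: lead(−x⁴ − 11x³ − 31x² + 4x + 45) ÷ lead(D) = −x⁴ ÷ x = −x³. Subtract (−x³)·D = −x⁴ − 5x³. Remainder: −6x³ − 31x² + 4x + 45.
Step 2: lead(−6x³ − 31x² + 4x + 45) ÷ lead(D) = −6x³ ÷ x = −6x². Subtract (−6x²)·D = −6x³ − 30x². Remainder: −x² + 4x + 45.
Step 3: lead(−x² + 4x + 45) ÷ lead(D) = −x² ÷ x = −x. Subtract (−x)·D = −x² − 5x. Remainder: 9x + 45.
Step 4: lead(9x + 45) ÷ lead(D) = 9x ÷ x = 9. Subtract (9)·D = 9x + 45. Remainder: 0.

R = [0], so D(x) is a factor of P(x). yes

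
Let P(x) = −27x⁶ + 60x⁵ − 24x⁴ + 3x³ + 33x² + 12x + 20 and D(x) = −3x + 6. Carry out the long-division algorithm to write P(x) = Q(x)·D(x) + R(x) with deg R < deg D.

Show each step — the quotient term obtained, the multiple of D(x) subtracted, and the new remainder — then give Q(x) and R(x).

Q(x) = 9x⁵ − 2x⁴ + 4x³ + 7x² + 3x + 2; R(x) = 8

Step 1: lead(−27x⁶ + 60x⁵ − 24x⁴ + 3x³ + 33x² + 12x + 20) ÷ lead(D) = −27x⁶ ÷ −3x = 9x⁵. Subtract (9x⁵)·D = −27x⁶ + 54x⁵. Remainder: 6x⁵ − 24x⁴ + 3x³ + 33x² + 12x + 20.
Step 2: lead(6x⁵ − 24x⁴ + 3x³ + 33x² + 12x + 20) ÷ lead(D) = 6x⁵ ÷ −3x = −2x⁴. Subtract (−2x⁴)·D = 6x⁵ − 12x⁴. Remainder: −12x⁴ + 3x³ + 33x² + 12x + 20.
Step 3: lead(−12x⁴ + 3x³ + 33x² + 12x + 20) ÷ lead(D) = −12x⁴ ÷ −3x = 4x³. Subtract (4x³)·D = −12x⁴ + 24x³. Remainder: −21x³ + 33x² + 12x + 20.
Step 4: lead(−21x³ + 33x² + 12x + 20) ÷ lead(D) = −21x³ ÷ −3x = 7x². Subtract (7x²)·D = −21x³ + 42x². Remainder: −9x² + 12x + 20.
Step 5: lead(−9x² + 12x + 20) ÷ lead(D) = −9x² ÷ −3x = 3x. Subtract (3x)·D = −9x² + 18x. Remainder: −6x + 20.
Step 6: lead(−6x + 20) ÷ lead(D) = −6x ÷ −3x = 2. Subtract (2)·D = −6x + 12. Remainder: 8.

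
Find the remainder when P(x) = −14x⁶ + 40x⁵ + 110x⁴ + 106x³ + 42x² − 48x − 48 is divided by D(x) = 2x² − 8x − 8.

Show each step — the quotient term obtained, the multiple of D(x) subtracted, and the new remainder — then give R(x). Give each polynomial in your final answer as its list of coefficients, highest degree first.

Step 1: lead(−14x⁶ + 40x⁵ + 110x⁴ + 106x³ + 42x² − 48x − 48) ÷ lead(D) = −14x⁶ ÷ 2x² = −7x⁴. Subtract (−7x⁴)·D = −14x⁶ + 56x⁵ + 56x⁴. Remainder: −16x⁵ + 54x⁴ + 106x³ + 42x² − 48x − 48.
Step 2: lead(−16x⁵ + 54x⁴ + 106x³ + 42x² − 48x − 48) ÷ lead(D) = −16x⁵ ÷ 2x² = −8x³. Subtract (−8x³)·D = −16x⁵ + 64x⁴ + 64x³. Remainder: −10x⁴ + 42x³ + 42x² − 48x − 48.
Step 3: lead(−10x⁴ + 42x³ + 42x² − 48x − 48) ÷ lead(D) = −10x⁴ ÷ 2x² = −5x². Subtract (−5x²)·D = −10x⁴ + 40x³ + 40x². Remainder: 2x³ + 2x² − 48x − 48.
Step 4: lead(2x³ + 2x² − 48x − 48) ÷ lead(D) = 2x³ ÷ 2x² = x. Subtract (x)·D = 2x³ − 8x² − 8x. Remainder: 10x² − 40x − 48.
Step 5: lead(10x² − 40x − 48) ÷ lead(D) = 10x² ÷ 2x² = 5. Subtract (5)·D = 10x² − 40x − 40. Remainder: −8.

R = [-8]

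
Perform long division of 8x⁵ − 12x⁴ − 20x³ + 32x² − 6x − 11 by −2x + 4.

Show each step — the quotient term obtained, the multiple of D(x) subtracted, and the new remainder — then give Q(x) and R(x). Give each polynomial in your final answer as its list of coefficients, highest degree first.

Step 1: lead(8x⁵ − 12x⁴ − 20x³ + 32x² − 6x − 11) ÷ lead(D) = 8x⁵ ÷ −2x = −4x⁴. Subtract (−4x⁴)·D = 8x⁵ − 16x⁴. Remainder: 4x⁴ − 20x³ + 32x² − 6x − 11.
Step 2: lead(4x⁴ − 20x³ + 32x² − 6x − 11) ÷ lead(D) = 4x⁴ ÷ −2x = −2x³. Subtract (−2x³)·D = 4x⁴ − 8x³. Remainder: −12x³ + 32x² − 6x − 11.
Step 3: lead(−12x³ + 32x² − 6x − 11) ÷ lead(D) = −12x³ ÷ −2x = 6x². Subtract (6x²)·D = −12x³ + 24x². Remainder: 8x² − 6x − 11.
Step 4: lead(8x² − 6x − 11) ÷ lead(D) = 8x² ÷ −2x = −4x. Subtract (−4x)·D = 8x² − 16x. Remainder: 10x − 11.
Step 5: lead(10x − 11) ÷ lead(D) = 10x ÷ −2x = −5. Subtract (−5)·D = 10x − 20. Remainder: 9.

Q = [-4, -2, 6, -4, -5]; R = [9]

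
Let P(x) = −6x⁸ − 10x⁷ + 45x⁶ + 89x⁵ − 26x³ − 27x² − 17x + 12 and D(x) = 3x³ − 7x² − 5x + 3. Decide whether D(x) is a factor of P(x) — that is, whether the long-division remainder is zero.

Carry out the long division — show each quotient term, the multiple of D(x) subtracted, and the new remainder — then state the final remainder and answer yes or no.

Step 1: lead(−6x⁸ − 10x⁷ + 45x⁶ + 89x⁵ − 26x³ − 27x² − 17x + 12) ÷ lead(D) = −6x⁸ ÷ 3x³ = −2x⁵. Subtract (−2x⁵)·D = −6x⁸ + 14x⁷ + 10x⁶ − 6x⁵. Remainder: −24x⁷ + 35x⁶ + 95x⁵ − 26x³ − 27x² − 17x + 12.
Step 2: lead(−24x⁷ + 35x⁶ + 95x⁵ − 26x³ − 27x² − 17x + 12) ÷ lead(D) = −24x⁷ ÷ 3x³ = −8x⁴. Subtract (−8x⁴)·D = −24x⁷ + 56x⁶ + 40x⁵ − 24x⁴. Remainder: −21x⁶ + 55x⁵ + 24x⁴ − 26x³ − 27x² − 17x + 12.
Step 3: lead(−21x⁶ + 55x⁵ + 24x⁴ − 26x³ − 27x² − 17x + 12) ÷ lead(D) = −21x⁶ ÷ 3x³ = −7x³. Subtract (−7x³)·D = −21x⁶ + 49x⁵ + 35x⁴ − 21x³. Remainder: 6x⁵ − 11x⁴ − 5x³ − 27x² − 17x + 12.
Step 4: lead(6x⁵ − 11x⁴ − 5x³ − 27x² − 17x + 12) ÷ lead(D) = 6x⁵ ÷ 3x³ = 2x². Subtract (2x²)·D = 6x⁵ − 14x⁴ − 10x³ + 6x². Remainder: 3x⁴ + 5x³ − 33x² − 17x + 12.
Step 5: lead(3x⁴ + 5x³ − 33x² − 17x + 12) ÷ lead(D) = 3x⁴ ÷ 3x³ = x. Subtract (x)·D = 3x⁴ − 7x³ − 5x² + 3x. Remainder: 12x³ − 28x² − 20x + 12.
Step 6: lead(12x³ − 28x² − 20x + 12) ÷ lead(D) = 12x³ ÷ 3x³ = 4. Subtract (4)·D = 12x³ − 28x² − 20x + 12. Remainder: 0.

R(x) = 0, so D(x) is a factor of P(x). yes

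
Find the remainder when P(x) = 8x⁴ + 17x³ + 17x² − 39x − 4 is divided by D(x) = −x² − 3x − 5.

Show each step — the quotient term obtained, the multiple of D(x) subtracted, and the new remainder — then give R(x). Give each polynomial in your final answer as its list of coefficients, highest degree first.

R = [2, 6]

Step 1: lead(8x⁴ + 17x³ + 17x² − 39x − 4) ÷ lead(D) = 8x⁴ ÷ −x² = −8x². Subtract (−8x²)·D = 8x⁴ + 24x³ + 40x². Remainder: −7x³ − 23x² − 39x − 4.
Step 2: lead(−7x³ − 23x² − 39x − 4) ÷ lead(D) = −7x³ ÷ −x² = 7x. Subtract (7x)·D = −7x³ − 21x² − 35x. Remainder: −2x² − 4x − 4.
Step 3: lead(−2x² − 4x − 4) ÷ lead(D) = −2x² ÷ −x² = 2. Subtract (2)·D = −2x² − 6x − 10. Remainder: 2x + 6.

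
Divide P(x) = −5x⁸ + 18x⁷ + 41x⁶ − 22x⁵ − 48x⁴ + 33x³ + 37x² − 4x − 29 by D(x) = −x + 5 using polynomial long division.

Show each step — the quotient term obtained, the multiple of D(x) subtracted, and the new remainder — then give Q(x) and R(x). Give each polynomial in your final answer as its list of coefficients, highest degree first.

Step 1: lead(−5x⁸ + 18x⁷ + 41x⁶ − 22x⁵ − 48x⁴ + 33x³ + 37x² − 4x − 29) ÷ lead(D) = −5x⁸ ÷ −x = 5x⁷. Subtract (5x⁷)·D = −5x⁸ + 25x⁷. Remainder: −7x⁷ + 41x⁶ − 22x⁵ − 48x⁴ + 33x³ + 37x² − 4x − 29.
Step 2: lead(−7x⁷ + 41x⁶ − 22x⁵ − 48x⁴ + 33x³ + 37x² − 4x − 29) ÷ lead(D) = −7x⁷ ÷ −x = 7x⁶. Subtract (7x⁶)·D = −7x⁷ + 35x⁶. Remainder: 6x⁶ − 22x⁵ − 48x⁴ + 33x³ + 37x² − 4x − 29.
Step 3: lead(6x⁶ − 22x⁵ − 48x⁴ + 33x³ + 37x² − 4x − 29) ÷ lead(D) = 6x⁶ ÷ −x = −6x⁵. Subtract (−6x⁵)·D = 6x⁶ − 30x⁵. Remainder: 8x⁵ − 48x⁴ + 33x³ + 37x² − 4x − 29.
Step 4: lead(8x⁵ − 48x⁴ + 33x³ + 37x² − 4x − 29) ÷ lead(D) = 8x⁵ ÷ −x = −8x⁴. Subtract (−8x⁴)·D = 8x⁵ − 40x⁴. Remainder: −8x⁴ + 33x³ + 37x² − 4x − 29.
Step 5: lead(−8x⁴ + 33x³ + 37x² − 4x − 29) ÷ lead(D) = −8x⁴ ÷ −x = 8x³. Subtract (8x³)·D = −8x⁴ + 40x³. Remainder: −7x³ + 37x² − 4x − 29.
Step 6: lead(−7x³ + 37x² − 4x − 29) ÷ lead(D) = −7x³ ÷ −x = 7x². Subtract (7x²)·D = −7x³ + 35x². Remainder: 2x² − 4x − 29.
Step 7: lead(2x² − 4x − 29) ÷ lead(D) = 2x² ÷ −x = −2x. Subtract (−2x)·D = 2x² − 10x. Remainder: 6x − 29.
Step 8: lead(6x − 29) ÷ lead(D) = 6x ÷ −x = −6. Subtract (−6)·D = 6x − 30. Remainder: 1.

Q = [5, 7, -6, -8, 8, 7, -2, -6]; R = [1]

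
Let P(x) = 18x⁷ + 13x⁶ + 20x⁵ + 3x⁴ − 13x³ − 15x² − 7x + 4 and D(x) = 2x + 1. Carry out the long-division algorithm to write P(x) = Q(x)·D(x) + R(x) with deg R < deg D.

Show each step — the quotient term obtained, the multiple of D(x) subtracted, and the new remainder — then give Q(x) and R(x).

Q(x) = 9x⁶ + 2x⁵ + 9x⁴ − 3x³ − 5x² − 5x − 1; R(x) = 5

Step 1: lead(18x⁷ + 13x⁶ + 20x⁵ + 3x⁴ − 13x³ − 15x² − 7x + 4) ÷ lead(D) = 18x⁷ ÷ 2x = 9x⁶. Subtract (9x⁶)·D = 18x⁷ + 9x⁶. Remainder: 4x⁶ + 20x⁵ + 3x⁴ − 13x³ − 15x² − 7x + 4.
Step 2: lead(4x⁶ + 20x⁵ + 3x⁴ − 13x³ − 15x² − 7x + 4) ÷ lead(D) = 4x⁶ ÷ 2x = 2x⁵. Subtract (2x⁵)·D = 4x⁶ + 2x⁵. Remainder: 18x⁵ + 3x⁴ − 13x³ − 15x² − 7x + 4.
Step 3: lead(18x⁵ + 3x⁴ − 13x³ − 15x² − 7x + 4) ÷ lead(D) = 18x⁵ ÷ 2x = 9x⁴. Subtract (9x⁴)·D = 18x⁵ + 9x⁴. Remainder: −6x⁴ − 13x³ − 15x² − 7x + 4.
Step 4: lead(−6x⁴ − 13x³ − 15x² − 7x + 4) ÷ lead(D) = −6x⁴ ÷ 2x = −3x³. Subtract (−3x³)·D = −6x⁴ − 3x³. Remainder: −10x³ − 15x² − 7x + 4.
Step 5: lead(−10x³ − 15x² − 7x + 4) ÷ lead(D) = −10x³ ÷ 2x = −5x². Subtract (−5x²)·D = −10x³ − 5x². Remainder: −10x² − 7x + 4.
Step 6: lead(−10x² − 7x + 4) ÷ lead(D) = −10x² ÷ 2x = −5x. Subtract (−5x)·D = −10x² − 5x. Remainder: −2x + 4.
Step 7: lead(−2x + 4) ÷ lead(D) = −2x ÷ 2x = −1. Subtract (−1)·D = −2x − 1. Remainder: 5.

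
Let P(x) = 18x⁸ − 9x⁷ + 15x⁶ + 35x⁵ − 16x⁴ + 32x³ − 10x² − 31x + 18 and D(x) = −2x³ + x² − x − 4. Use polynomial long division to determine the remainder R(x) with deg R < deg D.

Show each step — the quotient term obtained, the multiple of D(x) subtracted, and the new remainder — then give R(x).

Step 1: lead(18x⁸ − 9x⁷ + 15x⁶ + 35x⁵ − 16x⁴ + 32x³ − 10x² − 31x + 18) ÷ lead(D) = 18x⁸ ÷ −2x³ = −9x⁵. Subtract (−9x⁵)·D = 18x⁸ − 9x⁷ + 9x⁶ + 36x⁵. Remainder: 6x⁶ − x⁵ − 16x⁴ + 32x³ − 10x² − 31x + 18.
Step 2: lead(6x⁶ − x⁵ − 16x⁴ + 32x³ − 10x² − 31x + 18) ÷ lead(D) = 6x⁶ ÷ −2x³ = −3x³. Subtract (−3x³)·D = 6x⁶ − 3x⁵ + 3x⁴ + 12x³. Remainder: 2x⁵ − 19x⁴ + 20x³ − 10x² − 31x + 18.
Step 3: lead(2x⁵ − 19x⁴ + 20x³ − 10x² − 31x + 18) ÷ lead(D) = 2x⁵ ÷ −2x³ = −x². Subtract (−x²)·D = 2x⁵ − x⁴ + x³ + 4x². Remainder: −18x⁴ + 19x³ − 14x² − 31x + 18.
Step 4: lead(−18x⁴ + 19x³ − 14x² − 31x + 18) ÷ lead(D) = −18x⁴ ÷ −2x³ = 9x. Subtract (9x)·D = −18x⁴ + 9x³ − 9x² − 36x. Remainder: 10x³ − 5x² + 5x + 18.
Step 5: lead(10x³ − 5x² + 5x + 18) ÷ lead(D) = 10x³ ÷ −2x³ = −5. Subtract (−5)·D = 10x³ − 5x² + 5x + 20. Remainder: −2.

R(x) = −2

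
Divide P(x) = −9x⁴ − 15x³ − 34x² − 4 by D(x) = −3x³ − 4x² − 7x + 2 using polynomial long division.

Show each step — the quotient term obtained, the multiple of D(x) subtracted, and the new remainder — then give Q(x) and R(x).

Q(x) = 3x + 1; R(x) = −9x² + x − 6

Step 1: lead(−9x⁴ − 15x³ − 34x² − 4) ÷ lead(D) = −9x⁴ ÷ −3x³ = 3x. Subtract (3x)·D = −9x⁴ − 12x³ − 21x² + 6x. Remainder: −3x³ − 13x² − 6x − 4.
Step 2: lead(−3x³ − 13x² − 6x − 4) ÷ lead(D) = −3x³ ÷ −3x³ = 1. Subtract (1)·D = −3x³ − 4x² − 7x + 2. Remainder: −9x² + x − 6.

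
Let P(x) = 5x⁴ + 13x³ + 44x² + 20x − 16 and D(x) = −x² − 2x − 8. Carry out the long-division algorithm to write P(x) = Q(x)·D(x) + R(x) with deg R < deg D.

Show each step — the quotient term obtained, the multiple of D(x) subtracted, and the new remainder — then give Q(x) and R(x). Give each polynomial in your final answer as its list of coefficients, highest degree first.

Step 1: lead(5x⁴ + 13x³ + 44x² + 20x − 16) ÷ lead(D) = 5x⁴ ÷ −x² = −5x². Subtract (−5x²)·D = 5x⁴ + 10x³ + 40x². Remainder: 3x³ + 4x² + 20x − 16.
Step 2: lead(3x³ + 4x² + 20x − 16) ÷ lead(D) = 3x³ ÷ −x² = −3x. Subtract (−3x)·D = 3x³ + 6x² + 24x. Remainder: −2x² − 4x − 16.
Step 3: lead(−2x² − 4x − 16) ÷ lead(D) = −2x² ÷ −x² = 2. Subtract (2)·D = −2x² − 4x − 16. Remainder: 0.

Q = [-5, -3, 2]; R = [0]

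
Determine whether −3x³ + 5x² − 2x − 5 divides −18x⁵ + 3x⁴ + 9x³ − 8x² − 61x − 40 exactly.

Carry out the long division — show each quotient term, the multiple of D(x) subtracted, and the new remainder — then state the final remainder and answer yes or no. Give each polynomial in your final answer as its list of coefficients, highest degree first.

R = [0], so D(x) is a factor of P(x). yes

Step 1: lead(−18x⁵ + 3x⁴ + 9x³ − 8x² − 61x − 40) ÷ lead(D) = −18x⁵ ÷ −3x³ = 6x². Subtract (6x²)·D = −18x⁵ + 30x⁴ − 12x³ − 30x². Remainder: −27x⁴ + 21x³ + 22x² − 61x − 40.
Step 2: lead(−27x⁴ + 21x³ + 22x² − 61x − 40) ÷ lead(D) = −27x⁴ ÷ −3x³ = 9x. Subtract (9x)·D = −27x⁴ + 45x³ − 18x² − 45x. Remainder: −24x³ + 40x² − 16x − 40.
Step 3: lead(−24x³ + 40x² − 16x − 40) ÷ lead(D) = −24x³ ÷ −3x³ = 8. Subtract (8)·D = −24x³ + 40x² − 16x − 40. Remainder: 0.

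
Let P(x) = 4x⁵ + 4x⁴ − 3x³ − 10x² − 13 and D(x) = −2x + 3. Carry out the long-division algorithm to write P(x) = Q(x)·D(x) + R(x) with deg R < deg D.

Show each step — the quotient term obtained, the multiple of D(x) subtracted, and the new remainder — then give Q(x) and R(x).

Step 1: lead(4x⁵ + 4x⁴ − 3x³ − 10x² − 13) ÷ lead(D) = 4x⁵ ÷ −2x = −2x⁴. Subtract (−2x⁴)·D = 4x⁵ − 6x⁴. Remainder: 10x⁴ − 3x³ − 10x² − 13.
Step 2: lead(10x⁴ − 3x³ − 10x² − 13) ÷ lead(D) = 10x⁴ ÷ −2x = −5x³. Subtract (−5x³)·D = 10x⁴ − 15x³. Remainder: 12x³ − 10x² − 13.
Step 3: lead(12x³ − 10x² − 13) ÷ lead(D) = 12x³ ÷ −2x = −6x². Subtract (−6x²)·D = 12x³ − 18x². Remainder: 8x² − 13.
Step 4: lead(8x² − 13) ÷ lead(D) = 8x² ÷ −2x = −4x. Subtract (−4x)·D = 8x² − 12x. Remainder: 12x − 13.
Step 5: lead(12x − 13) ÷ lead(D) = 12x ÷ −2x = −6. Subtract (−6)·D = 12x − 18. Remainder: 5.

Q(x) = −2x⁴ − 5x³ − 6x² − 4x − 6; R(x) = 5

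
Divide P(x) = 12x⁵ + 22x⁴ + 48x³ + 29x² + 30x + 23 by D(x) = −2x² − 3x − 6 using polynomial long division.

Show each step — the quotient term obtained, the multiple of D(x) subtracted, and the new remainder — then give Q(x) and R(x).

Step 1: lead(12x⁵ + 22x⁴ + 48x³ + 29x² + 30x + 23) ÷ lead(D) = 12x⁵ ÷ −2x² = −6x³. Subtract (−6x³)·D = 12x⁵ + 18x⁴ + 36x³. Remainder: 4x⁴ + 12x³ + 29x² + 30x + 23.
Step 2: lead(4x⁴ + 12x³ + 29x² + 30x + 23) ÷ lead(D) = 4x⁴ ÷ −2x² = −2x². Subtract (−2x²)·D = 4x⁴ + 6x³ + 12x². Remainder: 6x³ + 17x² + 30x + 23.
Step 3: lead(6x³ + 17x² + 30x + 23) ÷ lead(D) = 6x³ ÷ −2x² = −3x. Subtract (−3x)·D = 6x³ + 9x² + 18x. Remainder: 8x² + 12x + 23.
Step 4: lead(8x² + 12x + 23) ÷ lead(D) = 8x² ÷ −2x² = −4. Subtract (−4)·D = 8x² + 12x + 24. Remainder: −1.

Q(x) = −6x³ − 2x² − 3x − 4; R(x) = −1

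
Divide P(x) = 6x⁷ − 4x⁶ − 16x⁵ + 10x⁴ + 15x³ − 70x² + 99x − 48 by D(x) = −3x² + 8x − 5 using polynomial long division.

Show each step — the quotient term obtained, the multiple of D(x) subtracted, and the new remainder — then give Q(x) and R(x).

Step 1: lead(6x⁷ − 4x⁶ − 16x⁵ + 10x⁴ + 15x³ − 70x² + 99x − 48) ÷ lead(D) = 6x⁷ ÷ −3x² = −2x⁵. Subtract (−2x⁵)·D = 6x⁷ − 16x⁶ + 10x⁵. Remainder: 12x⁶ − 26x⁵ + 10x⁴ + 15x³ − 70x² + 99x − 48.
Step 2: lead(12x⁶ − 26x⁵ + 10x⁴ + 15x³ − 70x² + 99x − 48) ÷ lead(D) = 12x⁶ ÷ −3x² = −4x⁴. Subtract (−4x⁴)·D = 12x⁶ − 32x⁵ + 20x⁴. Remainder: 6x⁵ − 10x⁴ + 15x³ − 70x² + 99x − 48.
Step 3: lead(6x⁵ − 10x⁴ + 15x³ − 70x² + 99x − 48) ÷ lead(D) = 6x⁵ ÷ −3x² = −2x³. Subtract (−2x³)·D = 6x⁵ − 16x⁴ + 10x³. Remainder: 6x⁴ + 5x³ − 70x² + 99x − 48.
Step 4: lead(6x⁴ + 5x³ − 70x² + 99x − 48) ÷ lead(D) = 6x⁴ ÷ −3x² = −2x². Subtract (−2x²)·D = 6x⁴ − 16x³ + 10x². Remainder: 21x³ − 80x² + 99x − 48.
Step 5: lead(21x³ − 80x² + 99x − 48) ÷ lead(D) = 21x³ ÷ −3x² = −7x. Subtract (−7x)·D = 21x³ − 56x² + 35x. Remainder: −24x² + 64x − 48.
Step 6: lead(−24x² + 64x − 48) ÷ lead(D) = −24x² ÷ −3x² = 8. Subtract (8)·D = −24x² + 64x − 40. Remainder: −8.

Q(x) = −2x⁵ − 4x⁴ − 2x³ − 2x² − 7x + 8; R(x) = −8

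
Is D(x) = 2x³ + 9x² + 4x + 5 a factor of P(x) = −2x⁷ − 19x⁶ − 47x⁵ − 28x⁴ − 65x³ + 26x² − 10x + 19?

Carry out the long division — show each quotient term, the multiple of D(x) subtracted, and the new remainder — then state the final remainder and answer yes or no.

Step 1: lead(−2x⁷ − 19x⁶ − 47x⁵ − 28x⁴ − 65x³ + 26x² − 10x + 19) ÷ lead(D) = −2x⁷ ÷ 2x³ = −x⁴. Subtract (−x⁴)·D = −2x⁷ − 9x⁶ − 4x⁵ − 5x⁴. Remainder: −10x⁶ − 43x⁵ − 23x⁴ − 65x³ + 26x² − 10x + 19.
Step 2: lead(−10x⁶ − 43x⁵ − 23x⁴ − 65x³ + 26x² − 10x + 19) ÷ lead(D) = −10x⁶ ÷ 2x³ = −5x³. Subtract (−5x³)·D = −10x⁶ − 45x⁵ − 20x⁴ − 25x³. Remainder: 2x⁵ − 3x⁴ − 40x³ + 26x² − 10x + 19.
Step 3: lead(2x⁵ − 3x⁴ − 40x³ + 26x² − 10x + 19) ÷ lead(D) = 2x⁵ ÷ 2x³ = x². Subtract (x²)·D = 2x⁵ + 9x⁴ + 4x³ + 5x². Remainder: −12x⁴ − 44x³ + 21x² − 10x + 19.
Step 4: lead(−12x⁴ − 44x³ + 21x² − 10x + 19) ÷ lead(D) = −12x⁴ ÷ 2x³ = −6x. Subtract (−6x)·D = −12x⁴ − 54x³ − 24x² − 30x. Remainder: 10x³ + 45x² + 20x + 19.
Step 5: lead(10x³ + 45x² + 20x + 19) ÷ lead(D) = 10x³ ÷ 2x³ = 5. Subtract (5)·D = 10x³ + 45x² + 20x + 25. Remainder: −6.

R(x) = −6, so D(x) is not a factor of P(x). no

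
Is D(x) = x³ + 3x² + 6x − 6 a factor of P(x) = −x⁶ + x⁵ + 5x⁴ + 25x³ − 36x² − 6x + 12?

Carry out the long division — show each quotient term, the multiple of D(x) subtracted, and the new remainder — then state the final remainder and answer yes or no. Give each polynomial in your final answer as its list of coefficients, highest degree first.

Step 1: lead(−x⁶ + x⁵ + 5x⁴ + 25x³ − 36x² − 6x + 12) ÷ lead(D) = −x⁶ ÷ x³ = −x³. Subtract (−x³)·D = −x⁶ − 3x⁵ − 6x⁴ + 6x³. Remainder: 4x⁵ + 11x⁴ + 19x³ − 36x² − 6x + 12.
Step 2: lead(4x⁵ + 11x⁴ + 19x³ − 36x² − 6x + 12) ÷ lead(D) = 4x⁵ ÷ x³ = 4x². Subtract (4x²)·D = 4x⁵ + 12x⁴ + 24x³ − 24x². Remainder: −x⁴ − 5x³ − 12x² − 6x + 12.
Step 3: lead(−x⁴ − 5x³ − 12x² − 6x + 12) ÷ lead(D) = −x⁴ ÷ x³ = −x. Subtract (−x)·D = −x⁴ − 3x³ − 6x² + 6x. Remainder: −2x³ − 6x² − 12x + 12.
Step 4: lead(−2x³ − 6x² − 12x + 12) ÷ lead(D) = −2x³ ÷ x³ = −2. Subtract (−2)·D = −2x³ − 6x² − 12x + 12. Remainder: 0.

R = [0], so D(x) is a factor of P(x). yes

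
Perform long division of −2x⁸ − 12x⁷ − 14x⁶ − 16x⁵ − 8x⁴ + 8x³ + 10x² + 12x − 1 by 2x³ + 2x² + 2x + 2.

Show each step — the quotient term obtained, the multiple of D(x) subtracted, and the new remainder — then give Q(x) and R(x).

Step 1: lead(−2x⁸ − 12x⁷ − 14x⁶ − 16x⁵ − 8x⁴ + 8x³ + 10x² + 12x − 1) ÷ lead(D) = −2x⁸ ÷ 2x³ = −x⁵. Subtract (−x⁵)·D = −2x⁸ − 2x⁷ − 2x⁶ − 2x⁵. Remainder: −10x⁷ − 12x⁶ − 14x⁵ − 8x⁴ + 8x³ + 10x² + 12x − 1.
Step 2: lead(−10x⁷ − 12x⁶ − 14x⁵ − 8x⁴ + 8x³ + 10x² + 12x − 1) ÷ lead(D) = −10x⁷ ÷ 2x³ = −5x⁴. Subtract (−5x⁴)·D = −10x⁷ − 10x⁶ − 10x⁵ − 10x⁴. Remainder: −2x⁶ − 4x⁵ + 2x⁴ + 8x³ + 10x² + 12x − 1.
Step 3: lead(−2x⁶ − 4x⁵ + 2x⁴ + 8x³ + 10x² + 12x − 1) ÷ lead(D) = −2x⁶ ÷ 2x³ = −x³. Subtract (−x³)·D = −2x⁶ − 2x⁵ − 2x⁴ − 2x³. Remainder: −2x⁵ + 4x⁴ + 10x³ + 10x² + 12x − 1.
Step 4: lead(−2x⁵ + 4x⁴ + 10x³ + 10x² + 12x − 1) ÷ lead(D) = −2x⁵ ÷ 2x³ = −x². Subtract (−x²)·D = −2x⁵ − 2x⁴ − 2x³ − 2x². Remainder: 6x⁴ + 12x³ + 12x² + 12x − 1.
Step 5: lead(6x⁴ + 12x³ + 12x² + 12x − 1) ÷ lead(D) = 6x⁴ ÷ 2x³ = 3x. Subtract (3x)·D = 6x⁴ + 6x³ + 6x² + 6x. Remainder: 6x³ + 6x² + 6x − 1.
Step 6: lead(6x³ + 6x² + 6x − 1) ÷ lead(D) = 6x³ ÷ 2x³ = 3. Subtract (3)·D = 6x³ + 6x² + 6x + 6. Remainder: −7.

Q(x) = −x⁵ − 5x⁴ − x³ − x² + 3x + 3; R(x) = −7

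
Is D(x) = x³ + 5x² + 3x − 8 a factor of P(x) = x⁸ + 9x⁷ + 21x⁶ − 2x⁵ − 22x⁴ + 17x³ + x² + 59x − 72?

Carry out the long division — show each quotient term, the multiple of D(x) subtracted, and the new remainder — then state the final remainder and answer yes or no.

Step 1: lead(x⁸ + 9x⁷ + 21x⁶ − 2x⁵ − 22x⁴ + 17x³ + x² + 59x − 72) ÷ lead(D) = x⁸ ÷ x³ = x⁵. Subtract (x⁵)·D = x⁸ + 5x⁷ + 3x⁶ − 8x⁵. Remainder: 4x⁷ + 18x⁶ + 6x⁵ − 22x⁴ + 17x³ + x² + 59x − 72.
Step 2: lead(4x⁷ + 18x⁶ + 6x⁵ − 22x⁴ + 17x³ + x² + 59x − 72) ÷ lead(D) = 4x⁷ ÷ x³ = 4x⁴. Subtract (4x⁴)·D = 4x⁷ + 20x⁶ + 12x⁵ − 32x⁴. Remainder: −2x⁶ − 6x⁵ + 10x⁴ + 17x³ + x² + 59x − 72.
Step 3: lead(−2x⁶ − 6x⁵ + 10x⁴ + 17x³ + x² + 59x − 72) ÷ lead(D) = −2x⁶ ÷ x³ = −2x³. Subtract (−2x³)·D = −2x⁶ − 10x⁵ − 6x⁴ + 16x³. Remainder: 4x⁵ + 16x⁴ + x³ + x² + 59x − 72.
Step 4: lead(4x⁵ + 16x⁴ + x³ + x² + 59x − 72) ÷ lead(D) = 4x⁵ ÷ x³ = 4x². Subtract (4x²)·D = 4x⁵ + 20x⁴ + 12x³ − 32x². Remainder: −4x⁴ − 11x³ + 33x² + 59x − 72.
Step 5: lead(−4x⁴ − 11x³ + 33x² + 59x − 72) ÷ lead(D) = −4x⁴ ÷ x³ = −4x. Subtract (−4x)·D = −4x⁴ − 20x³ − 12x² + 32x. Remainder: 9x³ + 45x² + 27x − 72.
Step 6: lead(9x³ + 45x² + 27x − 72) ÷ lead(D) = 9x³ ÷ x³ = 9. Subtract (9)·D = 9x³ + 45x² + 27x − 72. Remainder: 0.

R(x) = 0, so D(x) is a factor of P(x). yes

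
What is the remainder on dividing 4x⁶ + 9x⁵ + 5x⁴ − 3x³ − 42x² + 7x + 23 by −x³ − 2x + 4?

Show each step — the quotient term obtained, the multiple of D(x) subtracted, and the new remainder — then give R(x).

R(x) = 5x + 3

Step 1: lead(4x⁶ + 9x⁵ + 5x⁴ − 3x³ − 42x² + 7x + 23) ÷ lead(D) = 4x⁶ ÷ −x³ = −4x³. Subtract (−4x³)·D = 4x⁶ + 8x⁴ − 16x³. Remainder: 9x⁵ − 3x⁴ + 13x³ − 42x² + 7x + 23.
Step 2: lead(9x⁵ − 3x⁴ + 13x³ − 42x² + 7x + 23) ÷ lead(D) = 9x⁵ ÷ −x³ = −9x². Subtract (−9x²)·D = 9x⁵ + 18x³ − 36x². Remainder: −3x⁴ − 5x³ − 6x² + 7x + 23.
Step 3: lead(−3x⁴ − 5x³ − 6x² + 7x + 23) ÷ lead(D) = −3x⁴ ÷ −x³ = 3x. Subtract (3x)·D = −3x⁴ − 6x² + 12x. Remainder: −5x³ − 5x + 23.
Step 4: lead(−5x³ − 5x + 23) ÷ lead(D) = −5x³ ÷ −x³ = 5. Subtract (5)·D = −5x³ − 10x + 20. Remainder: 5x + 3.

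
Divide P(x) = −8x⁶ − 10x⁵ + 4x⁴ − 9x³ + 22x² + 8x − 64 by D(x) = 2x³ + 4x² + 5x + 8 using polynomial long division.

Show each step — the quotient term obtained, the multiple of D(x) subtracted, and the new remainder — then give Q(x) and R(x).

Step 1: lead(−8x⁶ − 10x⁵ + 4x⁴ − 9x³ + 22x² + 8x − 64) ÷ lead(D) = −8x⁶ ÷ 2x³ = −4x³. Subtract (−4x³)·D = −8x⁶ − 16x⁵ − 20x⁴ − 32x³. Remainder: 6x⁵ + 24x⁴ + 23x³ + 22x² + 8x − 64.
Step 2: lead(6x⁵ + 24x⁴ + 23x³ + 22x² + 8x − 64) ÷ lead(D) = 6x⁵ ÷ 2x³ = 3x². Subtract (3x²)·D = 6x⁵ + 12x⁴ + 15x³ + 24x². Remainder: 12x⁴ + 8x³ − 2x² + 8x − 64.
Step 3: lead(12x⁴ + 8x³ − 2x² + 8x − 64) ÷ lead(D) = 12x⁴ ÷ 2x³ = 6x. Subtract (6x)·D = 12x⁴ + 24x³ + 30x² + 48x. Remainder: −16x³ − 32x² − 40x − 64.
Step 4: lead(−16x³ − 32x² − 40x − 64) ÷ lead(D) = −16x³ ÷ 2x³ = −8. Subtract (−8)·D = −16x³ − 32x² − 40x − 64. Remainder: 0.

Q(x) = −4x³ + 3x² + 6x − 8; R(x) = 0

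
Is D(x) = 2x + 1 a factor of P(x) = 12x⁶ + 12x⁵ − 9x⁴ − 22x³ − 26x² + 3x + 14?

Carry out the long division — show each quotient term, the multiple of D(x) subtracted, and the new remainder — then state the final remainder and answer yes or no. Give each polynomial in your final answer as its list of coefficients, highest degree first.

Step 1: lead(12x⁶ + 12x⁵ − 9x⁴ − 22x³ − 26x² + 3x + 14) ÷ lead(D) = 12x⁶ ÷ 2x = 6x⁵. Subtract (6x⁵)·D = 12x⁶ + 6x⁵. Remainder: 6x⁵ − 9x⁴ − 22x³ − 26x² + 3x + 14.
Step 2: lead(6x⁵ − 9x⁴ − 22x³ − 26x² + 3x + 14) ÷ lead(D) = 6x⁵ ÷ 2x = 3x⁴. Subtract (3x⁴)·D = 6x⁵ + 3x⁴. Remainder: −12x⁴ − 22x³ − 26x² + 3x + 14.
Step 3: lead(−12x⁴ − 22x³ − 26x² + 3x + 14) ÷ lead(D) = −12x⁴ ÷ 2x = −6x³. Subtract (−6x³)·D = −12x⁴ − 6x³. Remainder: −16x³ − 26x² + 3x + 14.
Step 4: lead(−16x³ − 26x² + 3x + 14) ÷ lead(D) = −16x³ ÷ 2x = −8x². Subtract (−8x²)·D = −16x³ − 8x². Remainder: −18x² + 3x + 14.
Step 5: lead(−18x² + 3x + 14) ÷ lead(D) = −18x² ÷ 2x = −9x. Subtract (−9x)·D = −18x² − 9x. Remainder: 12x + 14.
Step 6: lead(12x + 14) ÷ lead(D) = 12x ÷ 2x = 6. Subtract (6)·D = 12x + 6. Remainder: 8.

R = [8], so D(x) is not a factor of P(x). no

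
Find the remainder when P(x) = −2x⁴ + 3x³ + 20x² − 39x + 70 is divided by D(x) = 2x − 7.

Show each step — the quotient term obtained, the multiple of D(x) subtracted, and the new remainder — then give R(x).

R(x) = 7

Step 1: lead(−2x⁴ + 3x³ + 20x² − 39x + 70) ÷ lead(D) = −2x⁴ ÷ 2x = −x³. Subtract (−x³)·D = −2x⁴ + 7x³. Remainder: −4x³ + 20x² − 39x + 70.
Step 2: lead(−4x³ + 20x² − 39x + 70) ÷ lead(D) = −4x³ ÷ 2x = −2x². Subtract (−2x²)·D = −4x³ + 14x². Remainder: 6x² − 39x + 70.
Step 3: lead(6x² − 39x + 70) ÷ lead(D) = 6x² ÷ 2x = 3x. Subtract (3x)·D = 6x² − 21x. Remainder: −18x + 70.
Step 4: lead(−18x + 70) ÷ lead(D) = −18x ÷ 2x = −9. Subtract (−9)·D = −18x + 63. Remainder: 7.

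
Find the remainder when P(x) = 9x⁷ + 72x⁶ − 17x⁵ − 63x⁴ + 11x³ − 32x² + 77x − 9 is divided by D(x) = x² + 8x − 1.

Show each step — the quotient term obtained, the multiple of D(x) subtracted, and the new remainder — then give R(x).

Step 1: lead(9x⁷ + 72x⁶ − 17x⁵ − 63x⁴ + 11x³ − 32x² + 77x − 9) ÷ lead(D) = 9x⁷ ÷ x² = 9x⁵. Subtract (9x⁵)·D = 9x⁷ + 72x⁶ − 9x⁵. Remainder: −8x⁵ − 63x⁴ + 11x³ − 32x² + 77x − 9.
Step 2: lead(−8x⁵ − 63x⁴ + 11x³ − 32x² + 77x − 9) ÷ lead(D) = −8x⁵ ÷ x² = −8x³. Subtract (−8x³)·D = −8x⁵ − 64x⁴ + 8x³. Remainder: x⁴ + 3x³ − 32x² + 77x − 9.
Step 3: lead(x⁴ + 3x³ − 32x² + 77x − 9) ÷ lead(D) = x⁴ ÷ x² = x². Subtract (x²)·D = x⁴ + 8x³ − x². Remainder: −5x³ − 31x² + 77x − 9.
Step 4: lead(−5x³ − 31x² + 77x − 9) ÷ lead(D) = −5x³ ÷ x² = −5x. Subtract (−5x)·D = −5x³ − 40x² + 5x. Remainder: 9x² + 72x − 9.
Step 5: lead(9x² + 72x − 9) ÷ lead(D) = 9x² ÷ x² = 9. Subtract (9)·D = 9x² + 72x − 9. Remainder: 0.

R(x) = 0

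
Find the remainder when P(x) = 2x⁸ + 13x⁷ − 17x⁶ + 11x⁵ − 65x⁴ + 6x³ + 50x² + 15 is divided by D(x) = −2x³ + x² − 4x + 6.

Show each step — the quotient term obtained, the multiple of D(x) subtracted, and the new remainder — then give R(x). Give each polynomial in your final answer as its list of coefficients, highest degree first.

R = [3, -8, 9]

Step 1: lead(2x⁸ + 13x⁷ − 17x⁶ + 11x⁵ − 65x⁴ + 6x³ + 50x² + 15) ÷ lead(D) = 2x⁸ ÷ −2x³ = −x⁵. Subtract (−x⁵)·D = 2x⁸ − x⁷ + 4x⁶ − 6x⁵. Remainder: 14x⁷ − 21x⁶ + 17x⁵ − 65x⁴ + 6x³ + 50x² + 15.
Step 2: lead(14x⁷ − 21x⁶ + 17x⁵ − 65x⁴ + 6x³ + 50x² + 15) ÷ lead(D) = 14x⁷ ÷ −2x³ = −7x⁴. Subtract (−7x⁴)·D = 14x⁷ − 7x⁶ + 28x⁵ − 42x⁴. Remainder: −14x⁶ − 11x⁵ − 23x⁴ + 6x³ + 50x² + 15.
Step 3: lead(−14x⁶ − 11x⁵ − 23x⁴ + 6x³ + 50x² + 15) ÷ lead(D) = −14x⁶ ÷ −2x³ = 7x³. Subtract (7x³)·D = −14x⁶ + 7x⁵ − 28x⁴ + 42x³. Remainder: −18x⁵ + 5x⁴ − 36x³ + 50x² + 15.
Step 4: lead(−18x⁵ + 5x⁴ − 36x³ + 50x² + 15) ÷ lead(D) = −18x⁵ ÷ −2x³ = 9x². Subtract (9x²)·D = −18x⁵ + 9x⁴ − 36x³ + 54x². Remainder: −4x⁴ − 4x² + 15.
Step 5: lead(−4x⁴ − 4x² + 15) ÷ lead(D) = −4x⁴ ÷ −2x³ = 2x. Subtract (2x)·D = −4x⁴ + 2x³ − 8x² + 12x. Remainder: −2x³ + 4x² − 12x + 15.
Step 6: lead(−2x³ + 4x² − 12x + 15) ÷ lead(D) = −2x³ ÷ −2x³ = 1. Subtract (1)·D = −2x³ + x² − 4x + 6. Remainder: 3x² − 8x + 9.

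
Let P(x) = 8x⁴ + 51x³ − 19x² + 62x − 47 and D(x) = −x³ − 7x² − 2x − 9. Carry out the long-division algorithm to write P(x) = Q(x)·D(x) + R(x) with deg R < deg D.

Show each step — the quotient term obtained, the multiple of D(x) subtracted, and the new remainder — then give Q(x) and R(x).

Step 1: lead(8x⁴ + 51x³ − 19x² + 62x − 47) ÷ lead(D) = 8x⁴ ÷ −x³ = −8x. Subtract (−8x)·D = 8x⁴ + 56x³ + 16x² + 72x. Remainder: −5x³ − 35x² − 10x − 47.
Step 2: lead(−5x³ − 35x² − 10x − 47) ÷ lead(D) = −5x³ ÷ −x³ = 5. Subtract (5)·D = −5x³ − 35x² − 10x − 45. Remainder: −2.

Q(x) = −8x + 5; R(x) = −2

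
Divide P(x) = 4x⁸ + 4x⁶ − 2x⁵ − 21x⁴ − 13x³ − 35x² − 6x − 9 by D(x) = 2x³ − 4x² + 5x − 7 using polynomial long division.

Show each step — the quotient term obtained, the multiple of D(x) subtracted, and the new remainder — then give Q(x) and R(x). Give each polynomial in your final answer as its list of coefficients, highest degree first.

Step 1: lead(4x⁸ + 4x⁶ − 2x⁵ − 21x⁴ − 13x³ − 35x² − 6x − 9) ÷ lead(D) = 4x⁸ ÷ 2x³ = 2x⁵. Subtract (2x⁵)·D = 4x⁸ − 8x⁷ + 10x⁶ − 14x⁵. Remainder: 8x⁷ − 6x⁶ + 12x⁵ − 21x⁴ − 13x³ − 35x² − 6x − 9.
Step 2: lead(8x⁷ − 6x⁶ + 12x⁵ − 21x⁴ − 13x³ − 35x² − 6x − 9) ÷ lead(D) = 8x⁷ ÷ 2x³ = 4x⁴. Subtract (4x⁴)·D = 8x⁷ − 16x⁶ + 20x⁵ − 28x⁴. Remainder: 10x⁶ − 8x⁵ + 7x⁴ − 13x³ − 35x² − 6x − 9.
Step 3: lead(10x⁶ − 8x⁵ + 7x⁴ − 13x³ − 35x² − 6x − 9) ÷ lead(D) = 10x⁶ ÷ 2x³ = 5x³. Subtract (5x³)·D = 10x⁶ − 20x⁵ + 25x⁴ − 35x³. Remainder: 12x⁵ − 18x⁴ + 22x³ − 35x² − 6x − 9.
Step 4: lead(12x⁵ − 18x⁴ + 22x³ − 35x² − 6x − 9) ÷ lead(D) = 12x⁵ ÷ 2x³ = 6x². Subtract (6x²)·D = 12x⁵ − 24x⁴ + 30x³ − 42x². Remainder: 6x⁴ − 8x³ + 7x² − 6x − 9.
Step 5: lead(6x⁴ − 8x³ + 7x² − 6x − 9) ÷ lead(D) = 6x⁴ ÷ 2x³ = 3x. Subtract (3x)·D = 6x⁴ − 12x³ + 15x² − 21x. Remainder: 4x³ − 8x² + 15x − 9.
Step 6: lead(4x³ − 8x² + 15x − 9) ÷ lead(D) = 4x³ ÷ 2x³ = 2. Subtract (2)·D = 4x³ − 8x² + 10x − 14. Remainder: 5x + 5.

Q = [2, 4, 5, 6, 3, 2]; R = [5, 5]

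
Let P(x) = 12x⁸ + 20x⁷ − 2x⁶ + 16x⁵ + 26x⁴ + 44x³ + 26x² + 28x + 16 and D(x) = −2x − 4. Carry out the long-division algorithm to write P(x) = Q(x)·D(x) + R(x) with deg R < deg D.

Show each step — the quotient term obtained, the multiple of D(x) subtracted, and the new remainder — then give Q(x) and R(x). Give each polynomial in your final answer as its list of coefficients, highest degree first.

Q = [-6, 2, -3, -2, -9, -4, -5, -4]; R = [0]

Step 1: lead(12x⁸ + 20x⁷ − 2x⁶ + 16x⁵ + 26x⁴ + 44x³ + 26x² + 28x + 16) ÷ lead(D) = 12x⁸ ÷ −2x = −6x⁷. Subtract (−6x⁷)·D = 12x⁸ + 24x⁷. Remainder: −4x⁷ − 2x⁶ + 16x⁵ + 26x⁴ + 44x³ + 26x² + 28x + 16.
Step 2: lead(−4x⁷ − 2x⁶ + 16x⁵ + 26x⁴ + 44x³ + 26x² + 28x + 16) ÷ lead(D) = −4x⁷ ÷ −2x = 2x⁶. Subtract (2x⁶)·D = −4x⁷ − 8x⁶. Remainder: 6x⁶ + 16x⁵ + 26x⁴ + 44x³ + 26x² + 28x + 16.
Step 3: lead(6x⁶ + 16x⁵ + 26x⁴ + 44x³ + 26x² + 28x + 16) ÷ lead(D) = 6x⁶ ÷ −2x = −3x⁵. Subtract (−3x⁵)·D = 6x⁶ + 12x⁵. Remainder: 4x⁵ + 26x⁴ + 44x³ + 26x² + 28x + 16.
Step 4: lead(4x⁵ + 26x⁴ + 44x³ + 26x² + 28x + 16) ÷ lead(D) = 4x⁵ ÷ −2x = −2x⁴. Subtract (−2x⁴)·D = 4x⁵ + 8x⁴. Remainder: 18x⁴ + 44x³ + 26x² + 28x + 16.
Step 5: lead(18x⁴ + 44x³ + 26x² + 28x + 16) ÷ lead(D) = 18x⁴ ÷ −2x = −9x³. Subtract (−9x³)·D = 18x⁴ + 36x³. Remainder: 8x³ + 26x² + 28x + 16.
Step 6: lead(8x³ + 26x² + 28x + 16) ÷ lead(D) = 8x³ ÷ −2x = −4x². Subtract (−4x²)·D = 8x³ + 16x². Remainder: 10x² + 28x + 16.
Step 7: lead(10x² + 28x + 16) ÷ lead(D) = 10x² ÷ −2x = −5x. Subtract (−5x)·D = 10x² + 20x. Remainder: 8x + 16.
Step 8: lead(8x + 16) ÷ lead(D) = 8x ÷ −2x = −4. Subtract (−4)·D = 8x + 16. Remainder: 0.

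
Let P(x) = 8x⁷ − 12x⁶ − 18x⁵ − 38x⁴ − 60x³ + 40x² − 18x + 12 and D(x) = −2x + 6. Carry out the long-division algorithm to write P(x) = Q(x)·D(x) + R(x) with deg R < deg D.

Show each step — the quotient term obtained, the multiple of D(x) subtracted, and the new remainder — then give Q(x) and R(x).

Q(x) = −4x⁶ − 6x⁵ − 9x⁴ − 8x³ + 6x² − 2x + 3; R(x) = −6

Step 1: lead(8x⁷ − 12x⁶ − 18x⁵ − 38x⁴ − 60x³ + 40x² − 18x + 12) ÷ lead(D) = 8x⁷ ÷ −2x = −4x⁶. Subtract (−4x⁶)·D = 8x⁷ − 24x⁶. Remainder: 12x⁶ − 18x⁵ − 38x⁴ − 60x³ + 40x² − 18x + 12.
Step 2: lead(12x⁶ − 18x⁵ − 38x⁴ − 60x³ + 40x² − 18x + 12) ÷ lead(D) = 12x⁶ ÷ −2x = −6x⁵. Subtract (−6x⁵)·D = 12x⁶ − 36x⁵. Remainder: 18x⁵ − 38x⁴ − 60x³ + 40x² − 18x + 12.
Step 3: lead(18x⁵ − 38x⁴ − 60x³ + 40x² − 18x + 12) ÷ lead(D) = 18x⁵ ÷ −2x = −9x⁴. Subtract (−9x⁴)·D = 18x⁵ − 54x⁴. Remainder: 16x⁴ − 60x³ + 40x² − 18x + 12.
Step 4: lead(16x⁴ − 60x³ + 40x² − 18x + 12) ÷ lead(D) = 16x⁴ ÷ −2x = −8x³. Subtract (−8x³)·D = 16x⁴ − 48x³. Remainder: −12x³ + 40x² − 18x + 12.
Step 5: lead(−12x³ + 40x² − 18x + 12) ÷ lead(D) = −12x³ ÷ −2x = 6x². Subtract (6x²)·D = −12x³ + 36x². Remainder: 4x² − 18x + 12.
Step 6: lead(4x² − 18x + 12) ÷ lead(D) = 4x² ÷ −2x = −2x. Subtract (−2x)·D = 4x² − 12x. Remainder: −6x + 12.
Step 7: lead(−6x + 12) ÷ lead(D) = −6x ÷ −2x = 3. Subtract (3)·D = −6x + 18. Remainder: −6.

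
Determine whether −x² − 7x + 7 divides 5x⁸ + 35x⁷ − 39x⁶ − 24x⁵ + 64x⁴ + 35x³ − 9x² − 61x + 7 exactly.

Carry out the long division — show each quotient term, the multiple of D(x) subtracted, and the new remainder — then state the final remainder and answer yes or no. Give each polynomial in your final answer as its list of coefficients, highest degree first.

Step 1: lead(5x⁸ + 35x⁷ − 39x⁶ − 24x⁵ + 64x⁴ + 35x³ − 9x² − 61x + 7) ÷ lead(D) = 5x⁸ ÷ −x² = −5x⁶. Subtract (−5x⁶)·D = 5x⁸ + 35x⁷ − 35x⁶. Remainder: −4x⁶ − 24x⁵ + 64x⁴ + 35x³ − 9x² − 61x + 7.
Step 2: lead(−4x⁶ − 24x⁵ + 64x⁴ + 35x³ − 9x² − 61x + 7) ÷ lead(D) = −4x⁶ ÷ −x² = 4x⁴. Subtract (4x⁴)·D = −4x⁶ − 28x⁵ + 28x⁴. Remainder: 4x⁵ + 36x⁴ + 35x³ − 9x² − 61x + 7.
Step 3: lead(4x⁵ + 36x⁴ + 35x³ − 9x² − 61x + 7) ÷ lead(D) = 4x⁵ ÷ −x² = −4x³. Subtract (−4x³)·D = 4x⁵ + 28x⁴ − 28x³. Remainder: 8x⁴ + 63x³ − 9x² − 61x + 7.
Step 4: lead(8x⁴ + 63x³ − 9x² − 61x + 7) ÷ lead(D) = 8x⁴ ÷ −x² = −8x². Subtract (−8x²)·D = 8x⁴ + 56x³ − 56x². Remainder: 7x³ + 47x² − 61x + 7.
Step 5: lead(7x³ + 47x² − 61x + 7) ÷ lead(D) = 7x³ ÷ −x² = −7x. Subtract (−7x)·D = 7x³ + 49x² − 49x. Remainder: −2x² − 12x + 7.
Step 6: lead(−2x² − 12x + 7) ÷ lead(D) = −2x² ÷ −x² = 2. Subtract (2)·D = −2x² − 14x + 14. Remainder: 2x − 7.

R = [2, -7], so D(x) is not a factor of P(x). no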